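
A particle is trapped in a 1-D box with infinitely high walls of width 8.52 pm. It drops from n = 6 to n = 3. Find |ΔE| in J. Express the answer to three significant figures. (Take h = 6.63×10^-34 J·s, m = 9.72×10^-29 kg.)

E_1 = h²/(8mL²) = 7.787×10^-18 J.
|ΔE| = |6² − 3²|·E_1 = 27·7.787×10^-18 J = 2.10×10^-16 J.

|ΔE| = 2.10×10^-16 J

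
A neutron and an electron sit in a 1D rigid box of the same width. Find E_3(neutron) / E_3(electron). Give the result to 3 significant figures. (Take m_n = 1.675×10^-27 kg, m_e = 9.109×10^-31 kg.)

E_n ∝ 1/m at fixed n and L, so the ratio is m_e/m_n = 9.109×10^-31/1.675×10^-27 = 5.44×10^-4.

5.44×10^-4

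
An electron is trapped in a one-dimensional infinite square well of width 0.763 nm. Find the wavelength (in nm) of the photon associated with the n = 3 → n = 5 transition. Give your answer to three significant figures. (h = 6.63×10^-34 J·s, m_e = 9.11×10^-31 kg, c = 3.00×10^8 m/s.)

λ = 120 nm

E_1 = h²/(8m_eL²) = 1.036×10^-19 J, so ΔE = (5² − 3²)E_1 = 1.658×10^-18 J.
λ = hc/ΔE = (6.63×10^-34·3.00×10^8)/1.658×10^-18 = 1.20×10^-7 m = 120 nm.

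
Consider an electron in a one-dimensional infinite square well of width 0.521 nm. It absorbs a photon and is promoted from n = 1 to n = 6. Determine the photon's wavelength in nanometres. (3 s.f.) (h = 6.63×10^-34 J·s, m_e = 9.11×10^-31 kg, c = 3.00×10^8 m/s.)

λ = 25.6 nm

E_1 = h²/(8m_eL²) = 2.222×10^-19 J, so ΔE = (6² − 1²)E_1 = 7.777×10^-18 J.
λ = hc/ΔE = (6.63×10^-34·3.00×10^8)/7.777×10^-18 = 2.56×10^-8 m = 25.6 nm.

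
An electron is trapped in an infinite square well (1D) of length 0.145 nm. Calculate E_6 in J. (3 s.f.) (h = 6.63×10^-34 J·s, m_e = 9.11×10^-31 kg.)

For an infinite well E_n = n²h²/(8m_eL²), so E_1 = h²/(8m_eL²) = (6.63×10^-34)²/(8·9.11×10^-31·(1.45×10^-10 m)²) = 2.869×10^-18 J.
Then E_6 = 6²·E_1 = 36·2.869×10^-18 J = 1.03×10^-16 J.

E_6 = 1.03×10^-16 J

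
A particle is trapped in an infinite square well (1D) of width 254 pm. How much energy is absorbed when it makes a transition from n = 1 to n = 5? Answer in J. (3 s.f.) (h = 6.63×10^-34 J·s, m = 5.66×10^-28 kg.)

E_1 = h²/(8mL²) = 1.505×10^-21 J.
|ΔE| = |1² − 5²|·E_1 = 24·1.505×10^-21 J = 3.61×10^-20 J.

|ΔE| = 3.61×10^-20 J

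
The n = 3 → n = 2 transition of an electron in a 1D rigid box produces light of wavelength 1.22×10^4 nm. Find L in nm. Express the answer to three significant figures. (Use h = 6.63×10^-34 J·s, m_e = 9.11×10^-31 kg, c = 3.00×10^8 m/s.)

The photon carries ΔE = hc/λ = 6.63×10^-34·3.00×10^8/1.22×10^-5 m = 1.630×10^-20 J.
Since ΔE = (3² − 2²)E_1, E_1 = 3.260×10^-21 J, and L = h/√(8m_eE_1) = 4.30×10^-9 m = 4.30 nm.

L = 4.30 nm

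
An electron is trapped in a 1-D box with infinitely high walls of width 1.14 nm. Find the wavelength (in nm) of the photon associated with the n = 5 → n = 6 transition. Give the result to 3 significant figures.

λ = 390 nm

E_1 = h²/(8m_eL²) = 4.636×10^-20 J, so ΔE = (6² − 5²)E_1 = 5.100×10^-19 J.
λ = hc/ΔE = (6.626×10^-34·2.998×10^8)/5.100×10^-19 = 3.90×10^-7 m = 390 nm.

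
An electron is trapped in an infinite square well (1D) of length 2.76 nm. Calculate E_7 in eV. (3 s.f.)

E_7 = 2.42 eV

For an infinite well E_n = n²h²/(8m_eL²), so E_1 = h²/(8m_eL²) = (6.626×10^-34)²/(8·9.109×10^-31·(2.76×10^-9 m)²) = 7.909×10^-21 J.
Then E_7 = 7²·E_1 = 49·7.909×10^-21 J = 3.875×10^-19 J.
Converting, E_7 = 3.875×10^-19 J / (1.602×10^-19 J/eV) = 2.42 eV.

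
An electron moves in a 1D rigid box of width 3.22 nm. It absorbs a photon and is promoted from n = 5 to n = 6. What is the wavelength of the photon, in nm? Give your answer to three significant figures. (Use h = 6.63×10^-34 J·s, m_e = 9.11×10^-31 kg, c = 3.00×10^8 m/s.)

λ = 3.11×10^3 nm

E_1 = h²/(8m_eL²) = 5.817×10^-21 J, so ΔE = (6² − 5²)E_1 = 6.399×10^-20 J.
λ = hc/ΔE = (6.63×10^-34·3.00×10^8)/6.399×10^-20 = 3.11×10^-6 m = 3.11×10^3 nm.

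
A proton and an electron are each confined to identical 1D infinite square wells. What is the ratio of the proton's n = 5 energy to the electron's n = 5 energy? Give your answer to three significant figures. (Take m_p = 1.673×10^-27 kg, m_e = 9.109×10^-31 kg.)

5.44×10^-4

E_n ∝ 1/m at fixed n and L, so the ratio is m_e/m_p = 9.109×10^-31/1.673×10^-27 = 5.44×10^-4.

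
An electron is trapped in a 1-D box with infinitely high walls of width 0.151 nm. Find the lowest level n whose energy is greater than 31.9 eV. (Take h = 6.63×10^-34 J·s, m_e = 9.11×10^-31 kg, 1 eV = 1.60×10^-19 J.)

E_1 = h²/(8m_eL²) = 2.645×10^-18 J = 16.53 eV.
Need n² > 31.9/16.53 = 1.930, i.e. n > 1.389.
The smallest integer satisfying this is n = 2.

n = 2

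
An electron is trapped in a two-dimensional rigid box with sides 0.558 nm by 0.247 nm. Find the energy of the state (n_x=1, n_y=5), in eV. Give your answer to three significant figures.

For a 2D rectangular well E = (h²/8m_e)·Σ n_i²/L_i² = (6.626×10^-34)²/(8·9.109×10^-31) · [1²/(0.558 nm)² + 5²/(0.247 nm)²].
Evaluating gives E = 2.488×10^-17 J = 155 eV.

E = 155 eV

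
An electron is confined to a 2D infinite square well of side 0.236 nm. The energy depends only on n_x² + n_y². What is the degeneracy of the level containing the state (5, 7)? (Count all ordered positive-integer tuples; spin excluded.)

degeneracy = 2

The level has n_x² + n_y² = 74. The ordered positive-integer solutions are (5, 7), (7, 5).
That gives 2 states.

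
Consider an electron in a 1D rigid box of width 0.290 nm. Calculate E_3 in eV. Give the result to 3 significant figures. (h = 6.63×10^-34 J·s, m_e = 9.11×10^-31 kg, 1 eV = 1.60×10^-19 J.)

E_3 = 40.3 eV

For an infinite well E_n = n²h²/(8m_eL²), so E_1 = h²/(8m_eL²) = (6.63×10^-34)²/(8·9.11×10^-31·(2.90×10^-10 m)²) = 7.172×10^-19 J.
Then E_3 = 3²·E_1 = 9·7.172×10^-19 J = 6.455×10^-18 J.
Converting, E_3 = 6.455×10^-18 J / (1.60×10^-19 J/eV) = 40.3 eV.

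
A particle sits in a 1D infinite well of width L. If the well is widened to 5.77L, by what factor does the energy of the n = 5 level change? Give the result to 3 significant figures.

0.0300

E_n ∝ 1/L², so the energy scales by 1/5.77² = 0.0300.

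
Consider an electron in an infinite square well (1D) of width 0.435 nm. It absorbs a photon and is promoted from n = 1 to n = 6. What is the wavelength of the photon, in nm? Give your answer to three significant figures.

E_1 = h²/(8m_eL²) = 3.184×10^-19 J, so ΔE = (6² − 1²)E_1 = 1.114×10^-17 J.
λ = hc/ΔE = (6.626×10^-34·2.998×10^8)/1.114×10^-17 = 1.78×10^-8 m = 17.8 nm.

λ = 17.8 nm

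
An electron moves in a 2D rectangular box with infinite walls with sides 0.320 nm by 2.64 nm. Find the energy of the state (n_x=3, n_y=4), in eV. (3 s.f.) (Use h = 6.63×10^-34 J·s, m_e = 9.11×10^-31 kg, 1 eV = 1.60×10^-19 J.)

For a 2D rectangular well E = (h²/8m_e)·Σ n_i²/L_i² = (6.63×10^-34)²/(8·9.11×10^-31) · [3²/(0.320 nm)² + 4²/(2.64 nm)²].
Evaluating gives E = 5.440×10^-18 J = 34.0 eV.

E = 34.0 eV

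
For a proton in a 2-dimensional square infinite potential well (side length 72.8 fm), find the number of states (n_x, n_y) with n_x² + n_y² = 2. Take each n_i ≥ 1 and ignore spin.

The level has n_x² + n_y² = 2. The ordered positive-integer solutions are (1, 1).
That gives 1 state.

degeneracy = 1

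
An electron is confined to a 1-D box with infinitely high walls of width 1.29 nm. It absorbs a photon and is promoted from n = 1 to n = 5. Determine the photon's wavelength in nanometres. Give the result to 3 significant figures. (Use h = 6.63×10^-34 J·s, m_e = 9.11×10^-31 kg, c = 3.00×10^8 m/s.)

λ = 229 nm

E_1 = h²/(8m_eL²) = 3.624×10^-20 J, so ΔE = (5² − 1²)E_1 = 8.698×10^-19 J.
λ = hc/ΔE = (6.63×10^-34·3.00×10^8)/8.698×10^-19 = 2.29×10^-7 m = 229 nm.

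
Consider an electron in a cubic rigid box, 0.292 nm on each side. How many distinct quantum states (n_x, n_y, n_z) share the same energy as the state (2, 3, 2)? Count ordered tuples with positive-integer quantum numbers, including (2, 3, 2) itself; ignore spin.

The level has n_x² + n_y² + n_z² = 17. The ordered positive-integer solutions are (2, 2, 3), (2, 3, 2), (3, 2, 2).
That gives 3 states.

degeneracy = 3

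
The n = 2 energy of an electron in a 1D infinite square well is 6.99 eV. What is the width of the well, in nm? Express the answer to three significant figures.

L = 0.464 nm

From E_n = n²h²/(8m_eL²), L = n·h/√(8m_eE_n).
E_2 = 6.99 eV = 1.120×10^-18 J, so L = 2·6.626×10^-34/√(8·9.109×10^-31·1.120×10^-18) = 4.64×10^-10 m = 0.464 nm.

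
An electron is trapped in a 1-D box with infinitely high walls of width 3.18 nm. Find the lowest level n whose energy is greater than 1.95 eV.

n = 8

E_1 = h²/(8m_eL²) = 5.958×10^-21 J = 0.03719 eV.
Need n² > 1.95/0.03719 = 52.43, i.e. n > 7.241.
The smallest integer satisfying this is n = 8.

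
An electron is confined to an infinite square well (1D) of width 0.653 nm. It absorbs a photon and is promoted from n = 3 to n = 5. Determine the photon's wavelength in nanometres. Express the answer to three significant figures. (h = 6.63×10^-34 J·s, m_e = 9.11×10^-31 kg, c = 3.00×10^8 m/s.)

λ = 87.9 nm

E_1 = h²/(8m_eL²) = 1.414×10^-19 J, so ΔE = (5² − 3²)E_1 = 2.262×10^-18 J.
λ = hc/ΔE = (6.63×10^-34·3.00×10^8)/2.262×10^-18 = 8.79×10^-8 m = 87.9 nm.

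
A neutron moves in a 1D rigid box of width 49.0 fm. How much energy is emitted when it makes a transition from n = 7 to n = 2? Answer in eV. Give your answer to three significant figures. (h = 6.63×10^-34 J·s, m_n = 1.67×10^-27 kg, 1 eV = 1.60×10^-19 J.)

|ΔE| = 3.85×10^6 eV

E_1 = h²/(8m_nL²) = 1.370×10^-14 J.
|ΔE| = |7² − 2²|·E_1 = 45·1.370×10^-14 J = 6.165×10^-13 J = 3.85×10^6 eV.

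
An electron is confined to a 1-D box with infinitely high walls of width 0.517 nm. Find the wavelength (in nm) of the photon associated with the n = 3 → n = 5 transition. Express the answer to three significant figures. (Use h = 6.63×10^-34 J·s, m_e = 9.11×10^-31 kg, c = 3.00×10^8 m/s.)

E_1 = h²/(8m_eL²) = 2.257×10^-19 J, so ΔE = (5² − 3²)E_1 = 3.611×10^-18 J.
λ = hc/ΔE = (6.63×10^-34·3.00×10^8)/3.611×10^-18 = 5.51×10^-8 m = 55.1 nm.

λ = 55.1 nm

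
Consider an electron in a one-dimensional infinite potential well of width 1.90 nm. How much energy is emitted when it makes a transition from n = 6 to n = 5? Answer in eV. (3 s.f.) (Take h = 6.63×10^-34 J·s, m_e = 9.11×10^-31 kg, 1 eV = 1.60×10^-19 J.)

E_1 = h²/(8m_eL²) = 1.671×10^-20 J.
|ΔE| = |6² − 5²|·E_1 = 11·1.671×10^-20 J = 1.838×10^-19 J = 1.15 eV.

|ΔE| = 1.15 eV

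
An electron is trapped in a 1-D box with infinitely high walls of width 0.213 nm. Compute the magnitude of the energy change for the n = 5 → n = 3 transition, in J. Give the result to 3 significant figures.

E_1 = h²/(8m_eL²) = 1.328×10^-18 J.
|ΔE| = |5² − 3²|·E_1 = 16·1.328×10^-18 J = 2.12×10^-17 J.

|ΔE| = 2.12×10^-17 J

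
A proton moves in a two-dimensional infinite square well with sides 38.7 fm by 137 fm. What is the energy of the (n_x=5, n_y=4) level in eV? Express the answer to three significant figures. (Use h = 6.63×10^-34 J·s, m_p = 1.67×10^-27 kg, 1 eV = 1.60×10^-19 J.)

For a 2D rectangular well E = (h²/8m_p)·Σ n_i²/L_i² = (6.63×10^-34)²/(8·1.67×10^-27) · [5²/(38.7 fm)² + 4²/(137 fm)²].
Evaluating gives E = 5.773×10^-13 J = 3.61×10^6 eV.

E = 3.61×10^6 eV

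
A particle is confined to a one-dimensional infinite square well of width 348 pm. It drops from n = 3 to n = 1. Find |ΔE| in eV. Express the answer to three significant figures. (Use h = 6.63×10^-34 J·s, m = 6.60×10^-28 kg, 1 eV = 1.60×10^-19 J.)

|ΔE| = 0.0344 eV

E_1 = h²/(8mL²) = 6.874×10^-22 J.
|ΔE| = |3² − 1²|·E_1 = 8·6.874×10^-22 J = 5.499×10^-21 J = 0.0344 eV.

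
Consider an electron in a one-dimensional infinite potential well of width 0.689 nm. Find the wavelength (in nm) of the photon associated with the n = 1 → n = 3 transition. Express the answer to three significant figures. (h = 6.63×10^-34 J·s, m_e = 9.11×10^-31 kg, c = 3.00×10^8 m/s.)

E_1 = h²/(8m_eL²) = 1.271×10^-19 J, so ΔE = (3² − 1²)E_1 = 1.017×10^-18 J.
λ = hc/ΔE = (6.63×10^-34·3.00×10^8)/1.017×10^-18 = 1.96×10^-7 m = 196 nm.

λ = 196 nm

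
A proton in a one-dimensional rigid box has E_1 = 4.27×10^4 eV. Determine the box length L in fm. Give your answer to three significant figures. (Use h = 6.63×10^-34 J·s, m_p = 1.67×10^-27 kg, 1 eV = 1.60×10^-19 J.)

L = 69.4 fm

From E_n = n²h²/(8m_pL²), L = n·h/√(8m_pE_n).
E_1 = 4.27×10^4 eV = 6.832×10^-15 J, so L = 1·6.63×10^-34/√(8·1.67×10^-27·6.832×10^-15) = 6.94×10^-14 m = 69.4 fm.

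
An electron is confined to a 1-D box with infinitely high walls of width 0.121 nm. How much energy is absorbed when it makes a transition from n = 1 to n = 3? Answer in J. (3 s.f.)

|ΔE| = 3.29×10^-17 J

E_1 = h²/(8m_eL²) = 4.115×10^-18 J.
|ΔE| = |1² − 3²|·E_1 = 8·4.115×10^-18 J = 3.29×10^-17 J.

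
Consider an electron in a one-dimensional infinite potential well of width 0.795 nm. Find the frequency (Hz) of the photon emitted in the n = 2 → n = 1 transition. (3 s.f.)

E_1 = h²/(8m_eL²) = 9.533×10^-20 J and ΔE = (2² − 1²)E_1 = 2.860×10^-19 J.
f = ΔE/h = 2.860×10^-19/6.626×10^-34 = 4.32×10^14 Hz.

f = 4.32×10^14 Hz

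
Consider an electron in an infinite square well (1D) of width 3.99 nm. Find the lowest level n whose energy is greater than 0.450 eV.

n = 5

E_1 = h²/(8m_eL²) = 3.784×10^-21 J = 0.02362 eV.
Need n² > 0.450/0.02362 = 19.05, i.e. n > 4.365.
The smallest integer satisfying this is n = 5.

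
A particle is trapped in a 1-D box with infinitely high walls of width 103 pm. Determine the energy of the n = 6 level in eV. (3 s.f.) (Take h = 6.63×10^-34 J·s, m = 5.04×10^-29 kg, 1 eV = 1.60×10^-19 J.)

E_6 = 23.1 eV

For an infinite well E_n = n²h²/(8mL²), so E_1 = h²/(8mL²) = (6.63×10^-34)²/(8·5.04×10^-29·(1.03×10^-10 m)²) = 1.028×10^-19 J.
Then E_6 = 6²·E_1 = 36·1.028×10^-19 J = 3.701×10^-18 J.
Converting, E_6 = 3.701×10^-18 J / (1.60×10^-19 J/eV) = 23.1 eV.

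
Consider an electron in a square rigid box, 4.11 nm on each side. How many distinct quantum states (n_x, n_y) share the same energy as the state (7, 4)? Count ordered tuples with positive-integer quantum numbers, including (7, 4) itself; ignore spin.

degeneracy = 4

The level has n_x² + n_y² = 65. The ordered positive-integer solutions are (1, 8), (4, 7), (7, 4), (8, 1).
That gives 4 states.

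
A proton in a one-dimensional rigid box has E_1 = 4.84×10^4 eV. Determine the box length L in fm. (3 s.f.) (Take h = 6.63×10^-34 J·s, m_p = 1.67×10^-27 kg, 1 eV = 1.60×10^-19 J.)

L = 65.2 fm

From E_n = n²h²/(8m_pL²), L = n·h/√(8m_pE_n).
E_1 = 4.84×10^4 eV = 7.744×10^-15 J, so L = 1·6.63×10^-34/√(8·1.67×10^-27·7.744×10^-15) = 6.52×10^-14 m = 65.2 fm.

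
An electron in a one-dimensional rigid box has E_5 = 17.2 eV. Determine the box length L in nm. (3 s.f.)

From E_n = n²h²/(8m_eL²), L = n·h/√(8m_eE_n).
E_5 = 17.2 eV = 2.755×10^-18 J, so L = 5·6.626×10^-34/√(8·9.109×10^-31·2.755×10^-18) = 7.39×10^-10 m = 0.739 nm.

L = 0.739 nm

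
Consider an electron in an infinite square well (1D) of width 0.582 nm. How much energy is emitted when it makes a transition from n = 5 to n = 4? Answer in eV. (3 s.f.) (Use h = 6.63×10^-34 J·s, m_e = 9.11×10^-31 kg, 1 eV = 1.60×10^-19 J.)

|ΔE| = 10.0 eV

E_1 = h²/(8m_eL²) = 1.781×10^-19 J.
|ΔE| = |5² − 4²|·E_1 = 9·1.781×10^-19 J = 1.603×10^-18 J = 10.0 eV.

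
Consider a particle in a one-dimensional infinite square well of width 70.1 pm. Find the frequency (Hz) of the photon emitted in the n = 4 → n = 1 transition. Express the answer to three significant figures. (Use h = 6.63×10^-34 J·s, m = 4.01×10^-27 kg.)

E_1 = h²/(8mL²) = 2.788×10^-21 J and ΔE = (4² − 1²)E_1 = 4.182×10^-20 J.
f = ΔE/h = 4.182×10^-20/6.63×10^-34 = 6.31×10^13 Hz.

f = 6.31×10^13 Hz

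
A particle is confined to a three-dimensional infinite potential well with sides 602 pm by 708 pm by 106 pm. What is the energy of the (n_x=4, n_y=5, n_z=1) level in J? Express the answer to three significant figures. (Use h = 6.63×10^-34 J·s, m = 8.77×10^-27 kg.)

For a 3D rectangular well E = (h²/8m)·Σ n_i²/L_i² = (6.63×10^-34)²/(8·8.77×10^-27) · [4²/(602 pm)² + 5²/(708 pm)² + 1²/(106 pm)²].
Evaluating gives E = 1.15×10^-21 J.

E = 1.15×10^-21 J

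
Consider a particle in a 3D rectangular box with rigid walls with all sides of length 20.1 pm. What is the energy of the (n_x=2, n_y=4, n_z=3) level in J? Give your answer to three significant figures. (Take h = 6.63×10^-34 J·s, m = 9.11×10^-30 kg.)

For a 3D rectangular well E = (h²/8m)·Σ n_i²/L_i² = (6.63×10^-34)²/(8·9.11×10^-30) · [2²/(20.1 pm)² + 4²/(20.1 pm)² + 3²/(20.1 pm)²].
Evaluating gives E = 4.33×10^-16 J.

E = 4.33×10^-16 J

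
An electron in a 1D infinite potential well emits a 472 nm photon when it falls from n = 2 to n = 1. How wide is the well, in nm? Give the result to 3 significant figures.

The photon carries ΔE = hc/λ = 6.626×10^-34·2.998×10^8/4.72×10^-7 m = 4.209×10^-19 J.
Since ΔE = (2² − 1²)E_1, E_1 = 1.403×10^-19 J, and L = h/√(8m_eE_1) = 6.55×10^-10 m = 0.655 nm.

L = 0.655 nm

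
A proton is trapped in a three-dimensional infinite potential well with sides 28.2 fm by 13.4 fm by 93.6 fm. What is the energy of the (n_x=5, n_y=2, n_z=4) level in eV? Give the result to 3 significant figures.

For a 3D rectangular well E = (h²/8m_p)·Σ n_i²/L_i² = (6.626×10^-34)²/(8·1.673×10^-27) · [5²/(28.2 fm)² + 2²/(13.4 fm)² + 4²/(93.6 fm)²].
Evaluating gives E = 1.822×10^-12 J = 1.14×10^7 eV.

E = 1.14×10^7 eV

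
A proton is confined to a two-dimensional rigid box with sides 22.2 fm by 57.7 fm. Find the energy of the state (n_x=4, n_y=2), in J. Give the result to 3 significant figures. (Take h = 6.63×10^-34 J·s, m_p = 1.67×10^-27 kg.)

For a 2D rectangular well E = (h²/8m_p)·Σ n_i²/L_i² = (6.63×10^-34)²/(8·1.67×10^-27) · [4²/(22.2 fm)² + 2²/(57.7 fm)²].
Evaluating gives E = 1.11×10^-12 J.

E = 1.11×10^-12 J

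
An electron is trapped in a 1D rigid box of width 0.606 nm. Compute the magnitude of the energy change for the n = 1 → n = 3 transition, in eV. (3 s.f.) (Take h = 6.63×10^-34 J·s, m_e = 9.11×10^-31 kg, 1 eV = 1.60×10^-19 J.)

E_1 = h²/(8m_eL²) = 1.642×10^-19 J.
|ΔE| = |1² − 3²|·E_1 = 8·1.642×10^-19 J = 1.314×10^-18 J = 8.21 eV.

|ΔE| = 8.21 eV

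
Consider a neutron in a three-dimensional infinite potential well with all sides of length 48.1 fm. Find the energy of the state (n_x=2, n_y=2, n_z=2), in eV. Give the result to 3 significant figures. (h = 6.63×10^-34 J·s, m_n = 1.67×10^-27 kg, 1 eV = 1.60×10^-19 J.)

For a 3D rectangular well E = (h²/8m_n)·Σ n_i²/L_i² = (6.63×10^-34)²/(8·1.67×10^-27) · [2²/(48.1 fm)² + 2²/(48.1 fm)² + 2²/(48.1 fm)²].
Evaluating gives E = 1.707×10^-13 J = 1.07×10^6 eV.

E = 1.07×10^6 eV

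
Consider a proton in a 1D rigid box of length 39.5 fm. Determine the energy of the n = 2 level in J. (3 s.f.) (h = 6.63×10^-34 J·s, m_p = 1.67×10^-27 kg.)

For an infinite well E_n = n²h²/(8m_pL²), so E_1 = h²/(8m_pL²) = (6.63×10^-34)²/(8·1.67×10^-27·(3.95×10^-14 m)²) = 2.109×10^-14 J.
Then E_2 = 2²·E_1 = 4·2.109×10^-14 J = 8.44×10^-14 J.

E_2 = 8.44×10^-14 J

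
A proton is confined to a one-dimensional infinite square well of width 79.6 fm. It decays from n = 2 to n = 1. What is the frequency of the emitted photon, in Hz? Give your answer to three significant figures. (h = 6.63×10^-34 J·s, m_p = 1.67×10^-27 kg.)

f = 2.35×10^19 Hz

E_1 = h²/(8m_pL²) = 5.193×10^-15 J and ΔE = (2² − 1²)E_1 = 1.558×10^-14 J.
f = ΔE/h = 1.558×10^-14/6.63×10^-34 = 2.35×10^19 Hz.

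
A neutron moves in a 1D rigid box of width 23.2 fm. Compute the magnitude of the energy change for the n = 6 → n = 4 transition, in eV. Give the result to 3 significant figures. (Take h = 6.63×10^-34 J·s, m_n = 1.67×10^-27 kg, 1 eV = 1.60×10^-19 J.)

E_1 = h²/(8m_nL²) = 6.113×10^-14 J.
|ΔE| = |6² − 4²|·E_1 = 20·6.113×10^-14 J = 1.223×10^-12 J = 7.64×10^6 eV.

|ΔE| = 7.64×10^6 eV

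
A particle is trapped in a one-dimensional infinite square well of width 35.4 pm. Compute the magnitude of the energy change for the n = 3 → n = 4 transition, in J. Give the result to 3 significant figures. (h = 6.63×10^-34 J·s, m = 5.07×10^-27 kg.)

|ΔE| = 6.05×10^-20 J

E_1 = h²/(8mL²) = 8.648×10^-21 J.
|ΔE| = |3² − 4²|·E_1 = 7·8.648×10^-21 J = 6.05×10^-20 J.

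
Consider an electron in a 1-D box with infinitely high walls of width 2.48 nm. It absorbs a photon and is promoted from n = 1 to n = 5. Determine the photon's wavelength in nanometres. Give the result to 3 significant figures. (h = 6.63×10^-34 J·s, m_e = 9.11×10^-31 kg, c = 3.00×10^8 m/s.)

λ = 845 nm

E_1 = h²/(8m_eL²) = 9.807×10^-21 J, so ΔE = (5² − 1²)E_1 = 2.354×10^-19 J.
λ = hc/ΔE = (6.63×10^-34·3.00×10^8)/2.354×10^-19 = 8.45×10^-7 m = 845 nm.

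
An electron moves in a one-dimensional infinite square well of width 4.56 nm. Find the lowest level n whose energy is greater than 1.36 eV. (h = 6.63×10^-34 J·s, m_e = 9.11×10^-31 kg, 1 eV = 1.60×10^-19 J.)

E_1 = h²/(8m_eL²) = 2.901×10^-21 J = 0.01813 eV.
Need n² > 1.36/0.01813 = 75.01, i.e. n > 8.661.
The smallest integer satisfying this is n = 9.

n = 9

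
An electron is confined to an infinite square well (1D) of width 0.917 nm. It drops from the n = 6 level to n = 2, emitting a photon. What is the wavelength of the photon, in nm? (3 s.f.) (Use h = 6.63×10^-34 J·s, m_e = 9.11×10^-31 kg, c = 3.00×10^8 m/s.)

E_1 = h²/(8m_eL²) = 7.173×10^-20 J, so ΔE = (6² − 2²)E_1 = 2.295×10^-18 J.
λ = hc/ΔE = (6.63×10^-34·3.00×10^8)/2.295×10^-18 = 8.67×10^-8 m = 86.7 nm.

λ = 86.7 nm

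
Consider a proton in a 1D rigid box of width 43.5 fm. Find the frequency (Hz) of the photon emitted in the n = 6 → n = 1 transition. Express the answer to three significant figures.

E_1 = h²/(8m_pL²) = 1.734×10^-14 J and ΔE = (6² − 1²)E_1 = 6.069×10^-13 J.
f = ΔE/h = 6.069×10^-13/6.626×10^-34 = 9.16×10^20 Hz.

f = 9.16×10^20 Hz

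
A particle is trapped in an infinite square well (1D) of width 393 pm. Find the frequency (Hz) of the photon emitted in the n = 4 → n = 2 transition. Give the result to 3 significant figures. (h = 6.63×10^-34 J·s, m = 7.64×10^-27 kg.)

f = 8.43×10^11 Hz

E_1 = h²/(8mL²) = 4.656×10^-23 J and ΔE = (4² − 2²)E_1 = 5.587×10^-22 J.
f = ΔE/h = 5.587×10^-22/6.63×10^-34 = 8.43×10^11 Hz.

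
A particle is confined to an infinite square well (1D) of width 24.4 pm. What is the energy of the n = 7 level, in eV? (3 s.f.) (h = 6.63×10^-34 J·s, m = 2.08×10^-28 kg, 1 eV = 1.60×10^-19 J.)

E_7 = 136 eV

For an infinite well E_n = n²h²/(8mL²), so E_1 = h²/(8mL²) = (6.63×10^-34)²/(8·2.08×10^-28·(2.44×10^-11 m)²) = 4.437×10^-19 J.
Then E_7 = 7²·E_1 = 49·4.437×10^-19 J = 2.174×10^-17 J.
Converting, E_7 = 2.174×10^-17 J / (1.60×10^-19 J/eV) = 136 eV.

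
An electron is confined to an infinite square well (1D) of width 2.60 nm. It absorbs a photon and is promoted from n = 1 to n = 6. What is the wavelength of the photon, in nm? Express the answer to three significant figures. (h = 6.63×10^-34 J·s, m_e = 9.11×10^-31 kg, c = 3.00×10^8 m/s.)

λ = 637 nm

E_1 = h²/(8m_eL²) = 8.922×10^-21 J, so ΔE = (6² − 1²)E_1 = 3.123×10^-19 J.
λ = hc/ΔE = (6.63×10^-34·3.00×10^8)/3.123×10^-19 = 6.37×10^-7 m = 637 nm.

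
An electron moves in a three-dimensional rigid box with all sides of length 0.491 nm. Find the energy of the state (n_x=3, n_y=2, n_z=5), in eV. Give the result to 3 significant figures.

E = 59.3 eV

For a 3D rectangular well E = (h²/8m_e)·Σ n_i²/L_i² = (6.626×10^-34)²/(8·9.109×10^-31) · [3²/(0.491 nm)² + 2²/(0.491 nm)² + 5²/(0.491 nm)²].
Evaluating gives E = 9.496×10^-18 J = 59.3 eV.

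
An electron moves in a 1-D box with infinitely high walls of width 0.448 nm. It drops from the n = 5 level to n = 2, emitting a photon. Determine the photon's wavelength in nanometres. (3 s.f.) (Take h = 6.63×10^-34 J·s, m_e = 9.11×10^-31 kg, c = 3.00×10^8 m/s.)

E_1 = h²/(8m_eL²) = 3.005×10^-19 J, so ΔE = (5² − 2²)E_1 = 6.311×10^-18 J.
λ = hc/ΔE = (6.63×10^-34·3.00×10^8)/6.311×10^-18 = 3.15×10^-8 m = 31.5 nm.

λ = 31.5 nm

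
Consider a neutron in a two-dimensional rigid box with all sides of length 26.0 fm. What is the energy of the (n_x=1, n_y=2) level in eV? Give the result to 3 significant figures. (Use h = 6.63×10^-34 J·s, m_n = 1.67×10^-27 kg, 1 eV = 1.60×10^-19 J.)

E = 1.52×10^6 eV

For a 2D rectangular well E = (h²/8m_n)·Σ n_i²/L_i² = (6.63×10^-34)²/(8·1.67×10^-27) · [1²/(26.0 fm)² + 2²/(26.0 fm)²].
Evaluating gives E = 2.434×10^-13 J = 1.52×10^6 eV.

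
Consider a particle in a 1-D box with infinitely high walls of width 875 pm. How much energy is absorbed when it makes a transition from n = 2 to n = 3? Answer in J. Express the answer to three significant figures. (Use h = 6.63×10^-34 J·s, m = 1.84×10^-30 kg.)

E_1 = h²/(8mL²) = 3.900×10^-20 J.
|ΔE| = |2² − 3²|·E_1 = 5·3.900×10^-20 J = 1.95×10^-19 J.

|ΔE| = 1.95×10^-19 J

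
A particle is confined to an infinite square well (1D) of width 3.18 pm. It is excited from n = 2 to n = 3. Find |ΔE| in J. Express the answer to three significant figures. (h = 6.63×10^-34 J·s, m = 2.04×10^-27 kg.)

|ΔE| = 1.33×10^-17 J

E_1 = h²/(8mL²) = 2.663×10^-18 J.
|ΔE| = |2² − 3²|·E_1 = 5·2.663×10^-18 J = 1.33×10^-17 J.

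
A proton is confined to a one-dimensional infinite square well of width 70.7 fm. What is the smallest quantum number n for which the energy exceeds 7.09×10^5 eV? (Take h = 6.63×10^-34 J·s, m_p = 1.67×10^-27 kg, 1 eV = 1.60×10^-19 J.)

n = 5

E_1 = h²/(8m_pL²) = 6.582×10^-15 J = 4.114×10^4 eV.
Need n² > 7.09×10^5/4.114×10^4 = 17.23, i.e. n > 4.151.
The smallest integer satisfying this is n = 5.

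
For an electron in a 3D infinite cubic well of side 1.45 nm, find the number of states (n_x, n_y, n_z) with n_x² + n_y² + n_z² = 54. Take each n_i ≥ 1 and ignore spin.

The level has n_x² + n_y² + n_z² = 54. The ordered positive-integer solutions are (1, 2, 7), (1, 7, 2), (2, 1, 7), (2, 5, 5), (2, 7, 1), (3, 3, 6), (3, 6, 3), (5, 2, 5), (5, 5, 2), (6, 3, 3), (7, 1, 2), (7, 2, 1).
That gives 12 states.

degeneracy = 12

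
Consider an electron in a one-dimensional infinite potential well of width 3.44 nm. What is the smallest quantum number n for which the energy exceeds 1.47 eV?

n = 7

E_1 = h²/(8m_eL²) = 5.091×10^-21 J = 0.03178 eV.
Need n² > 1.47/0.03178 = 46.26, i.e. n > 6.801.
The smallest integer satisfying this is n = 7.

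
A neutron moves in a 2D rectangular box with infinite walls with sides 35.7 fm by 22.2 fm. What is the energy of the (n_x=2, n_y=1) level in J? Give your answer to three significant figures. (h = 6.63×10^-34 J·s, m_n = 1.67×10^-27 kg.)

For a 2D rectangular well E = (h²/8m_n)·Σ n_i²/L_i² = (6.63×10^-34)²/(8·1.67×10^-27) · [2²/(35.7 fm)² + 1²/(22.2 fm)²].
Evaluating gives E = 1.70×10^-13 J.

E = 1.70×10^-13 J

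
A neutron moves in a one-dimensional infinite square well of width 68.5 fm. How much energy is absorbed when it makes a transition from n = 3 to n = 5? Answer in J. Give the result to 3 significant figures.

E_1 = h²/(8m_nL²) = 6.983×10^-15 J.
|ΔE| = |3² − 5²|·E_1 = 16·6.983×10^-15 J = 1.12×10^-13 J.

|ΔE| = 1.12×10^-13 J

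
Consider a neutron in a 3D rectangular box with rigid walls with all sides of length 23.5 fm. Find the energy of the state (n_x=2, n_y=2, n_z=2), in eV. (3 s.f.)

For a 3D rectangular well E = (h²/8m_n)·Σ n_i²/L_i² = (6.626×10^-34)²/(8·1.675×10^-27) · [2²/(23.5 fm)² + 2²/(23.5 fm)² + 2²/(23.5 fm)²].
Evaluating gives E = 7.119×10^-13 J = 4.44×10^6 eV.

E = 4.44×10^6 eV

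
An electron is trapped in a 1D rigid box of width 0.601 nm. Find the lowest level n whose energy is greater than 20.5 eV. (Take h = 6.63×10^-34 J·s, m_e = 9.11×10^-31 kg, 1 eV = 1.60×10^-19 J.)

E_1 = h²/(8m_eL²) = 1.670×10^-19 J = 1.044 eV.
Need n² > 20.5/1.044 = 19.64, i.e. n > 4.432.
The smallest integer satisfying this is n = 5.

n = 5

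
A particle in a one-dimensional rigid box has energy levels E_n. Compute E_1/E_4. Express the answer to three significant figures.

0.0625

E_n ∝ n², so E_1/E_4 = 1²/4² = 1/16 = 0.0625.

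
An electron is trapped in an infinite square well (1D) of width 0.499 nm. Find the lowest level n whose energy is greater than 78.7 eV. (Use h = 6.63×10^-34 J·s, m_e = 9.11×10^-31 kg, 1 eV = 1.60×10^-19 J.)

E_1 = h²/(8m_eL²) = 2.422×10^-19 J = 1.514 eV.
Need n² > 78.7/1.514 = 51.98, i.e. n > 7.210.
The smallest integer satisfying this is n = 8.

n = 8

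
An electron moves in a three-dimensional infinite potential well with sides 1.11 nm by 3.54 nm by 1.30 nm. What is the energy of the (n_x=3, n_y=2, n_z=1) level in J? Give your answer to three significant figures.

E = 4.95×10^-19 J

For a 3D rectangular well E = (h²/8m_e)·Σ n_i²/L_i² = (6.626×10^-34)²/(8·9.109×10^-31) · [3²/(1.11 nm)² + 2²/(3.54 nm)² + 1²/(1.30 nm)²].
Evaluating gives E = 4.95×10^-19 J.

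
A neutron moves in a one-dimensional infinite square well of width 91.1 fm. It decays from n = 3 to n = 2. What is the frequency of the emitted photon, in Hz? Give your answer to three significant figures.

f = 2.98×10^19 Hz

E_1 = h²/(8m_nL²) = 3.948×10^-15 J and ΔE = (3² − 2²)E_1 = 1.974×10^-14 J.
f = ΔE/h = 1.974×10^-14/6.626×10^-34 = 2.98×10^19 Hz.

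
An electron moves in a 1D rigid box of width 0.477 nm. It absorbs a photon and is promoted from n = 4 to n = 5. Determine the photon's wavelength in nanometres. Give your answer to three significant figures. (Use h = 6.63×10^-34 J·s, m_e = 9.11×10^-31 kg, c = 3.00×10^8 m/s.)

λ = 83.4 nm

E_1 = h²/(8m_eL²) = 2.651×10^-19 J, so ΔE = (5² − 4²)E_1 = 2.386×10^-18 J.
λ = hc/ΔE = (6.63×10^-34·3.00×10^8)/2.386×10^-18 = 8.34×10^-8 m = 83.4 nm.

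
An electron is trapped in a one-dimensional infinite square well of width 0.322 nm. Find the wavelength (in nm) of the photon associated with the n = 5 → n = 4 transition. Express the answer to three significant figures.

λ = 38.0 nm

E_1 = h²/(8m_eL²) = 5.811×10^-19 J, so ΔE = (5² − 4²)E_1 = 5.230×10^-18 J.
λ = hc/ΔE = (6.626×10^-34·2.998×10^8)/5.230×10^-18 = 3.80×10^-8 m = 38.0 nm.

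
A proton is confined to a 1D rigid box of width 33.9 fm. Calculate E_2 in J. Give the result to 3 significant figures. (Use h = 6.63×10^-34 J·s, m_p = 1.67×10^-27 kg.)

E_2 = 1.15×10^-13 J

For an infinite well E_n = n²h²/(8m_pL²), so E_1 = h²/(8m_pL²) = (6.63×10^-34)²/(8·1.67×10^-27·(3.39×10^-14 m)²) = 2.863×10^-14 J.
Then E_2 = 2²·E_1 = 4·2.863×10^-14 J = 1.15×10^-13 J.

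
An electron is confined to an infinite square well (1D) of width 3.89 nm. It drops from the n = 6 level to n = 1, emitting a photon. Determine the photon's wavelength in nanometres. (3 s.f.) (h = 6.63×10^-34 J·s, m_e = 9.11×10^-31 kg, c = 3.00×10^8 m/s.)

λ = 1.43×10^3 nm

E_1 = h²/(8m_eL²) = 3.986×10^-21 J, so ΔE = (6² − 1²)E_1 = 1.395×10^-19 J.
λ = hc/ΔE = (6.63×10^-34·3.00×10^8)/1.395×10^-19 = 1.43×10^-6 m = 1.43×10^3 nm.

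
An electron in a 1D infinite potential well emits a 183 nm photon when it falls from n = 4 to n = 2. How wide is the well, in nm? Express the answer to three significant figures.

The photon carries ΔE = hc/λ = 6.626×10^-34·2.998×10^8/1.83×10^-7 m = 1.086×10^-18 J.
Since ΔE = (4² − 2²)E_1, E_1 = 9.050×10^-20 J, and L = h/√(8m_eE_1) = 8.16×10^-10 m = 0.816 nm.

L = 0.816 nm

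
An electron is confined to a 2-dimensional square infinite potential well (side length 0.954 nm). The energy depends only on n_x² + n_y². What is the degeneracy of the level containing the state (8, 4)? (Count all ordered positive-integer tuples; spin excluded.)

degeneracy = 2

The level has n_x² + n_y² = 80. The ordered positive-integer solutions are (4, 8), (8, 4).
That gives 2 states.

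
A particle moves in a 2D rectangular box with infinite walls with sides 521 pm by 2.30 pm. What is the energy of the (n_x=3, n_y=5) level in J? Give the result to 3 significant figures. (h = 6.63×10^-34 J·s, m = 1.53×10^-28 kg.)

For a 2D rectangular well E = (h²/8m)·Σ n_i²/L_i² = (6.63×10^-34)²/(8·1.53×10^-28) · [3²/(521 pm)² + 5²/(2.30 pm)²].
Evaluating gives E = 1.70×10^-15 J.

E = 1.70×10^-15 J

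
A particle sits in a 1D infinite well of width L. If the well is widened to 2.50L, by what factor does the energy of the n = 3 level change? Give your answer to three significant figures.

E_n ∝ 1/L², so the energy scales by 1/2.50² = 0.160.

0.160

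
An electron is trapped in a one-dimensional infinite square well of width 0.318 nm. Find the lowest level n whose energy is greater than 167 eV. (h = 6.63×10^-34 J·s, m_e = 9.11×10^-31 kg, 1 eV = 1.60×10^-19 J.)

E_1 = h²/(8m_eL²) = 5.964×10^-19 J = 3.728 eV.
Need n² > 167/3.728 = 44.80, i.e. n > 6.693.
The smallest integer satisfying this is n = 7.

n = 7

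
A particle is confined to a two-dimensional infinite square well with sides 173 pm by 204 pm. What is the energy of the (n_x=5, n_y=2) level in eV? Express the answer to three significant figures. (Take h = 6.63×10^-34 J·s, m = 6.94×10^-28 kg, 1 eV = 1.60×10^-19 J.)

E = 0.461 eV

For a 2D rectangular well E = (h²/8m)·Σ n_i²/L_i² = (6.63×10^-34)²/(8·6.94×10^-28) · [5²/(173 pm)² + 2²/(204 pm)²].
Evaluating gives E = 7.374×10^-20 J = 0.461 eV.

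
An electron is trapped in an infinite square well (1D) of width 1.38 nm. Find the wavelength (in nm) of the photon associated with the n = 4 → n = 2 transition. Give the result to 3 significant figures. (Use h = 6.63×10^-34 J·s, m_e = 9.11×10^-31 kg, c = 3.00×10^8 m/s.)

λ = 523 nm

E_1 = h²/(8m_eL²) = 3.167×10^-20 J, so ΔE = (4² − 2²)E_1 = 3.800×10^-19 J.
λ = hc/ΔE = (6.63×10^-34·3.00×10^8)/3.800×10^-19 = 5.23×10^-7 m = 523 nm.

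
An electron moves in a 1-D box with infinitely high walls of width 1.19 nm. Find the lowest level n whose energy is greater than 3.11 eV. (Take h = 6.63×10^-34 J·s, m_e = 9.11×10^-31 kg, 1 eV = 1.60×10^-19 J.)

E_1 = h²/(8m_eL²) = 4.259×10^-20 J = 0.2662 eV.
Need n² > 3.11/0.2662 = 11.68, i.e. n > 3.418.
The smallest integer satisfying this is n = 4.

n = 4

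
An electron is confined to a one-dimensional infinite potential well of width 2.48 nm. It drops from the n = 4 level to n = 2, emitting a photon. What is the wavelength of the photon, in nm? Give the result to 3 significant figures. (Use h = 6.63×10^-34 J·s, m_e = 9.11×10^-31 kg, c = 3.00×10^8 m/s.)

E_1 = h²/(8m_eL²) = 9.807×10^-21 J, so ΔE = (4² − 2²)E_1 = 1.177×10^-19 J.
λ = hc/ΔE = (6.63×10^-34·3.00×10^8)/1.177×10^-19 = 1.69×10^-6 m = 1.69×10^3 nm.

λ = 1.69×10^3 nm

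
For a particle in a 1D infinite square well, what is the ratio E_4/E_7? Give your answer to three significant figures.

0.327

E_n ∝ n², so E_4/E_7 = 4²/7² = 16/49 = 0.327.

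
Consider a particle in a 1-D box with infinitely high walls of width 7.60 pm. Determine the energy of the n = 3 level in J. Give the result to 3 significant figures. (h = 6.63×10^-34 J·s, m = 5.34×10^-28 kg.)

E_3 = 1.60×10^-17 J

For an infinite well E_n = n²h²/(8mL²), so E_1 = h²/(8mL²) = (6.63×10^-34)²/(8·5.34×10^-28·(7.60×10^-12 m)²) = 1.781×10^-18 J.
Then E_3 = 3²·E_1 = 9·1.781×10^-18 J = 1.60×10^-17 J.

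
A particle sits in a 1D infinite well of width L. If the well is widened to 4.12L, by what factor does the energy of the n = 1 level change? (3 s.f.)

0.0589

E_n ∝ 1/L², so the energy scales by 1/4.12² = 0.0589.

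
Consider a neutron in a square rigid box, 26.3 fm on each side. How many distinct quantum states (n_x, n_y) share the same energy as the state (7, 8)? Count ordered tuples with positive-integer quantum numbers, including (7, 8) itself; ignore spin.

The level has n_x² + n_y² = 113. The ordered positive-integer solutions are (7, 8), (8, 7).
That gives 2 states.

degeneracy = 2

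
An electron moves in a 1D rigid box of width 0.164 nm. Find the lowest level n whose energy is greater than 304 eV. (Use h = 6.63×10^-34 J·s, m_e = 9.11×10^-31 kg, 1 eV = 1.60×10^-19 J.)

E_1 = h²/(8m_eL²) = 2.242×10^-18 J = 14.01 eV.
Need n² > 304/14.01 = 21.70, i.e. n > 4.658.
The smallest integer satisfying this is n = 5.

n = 5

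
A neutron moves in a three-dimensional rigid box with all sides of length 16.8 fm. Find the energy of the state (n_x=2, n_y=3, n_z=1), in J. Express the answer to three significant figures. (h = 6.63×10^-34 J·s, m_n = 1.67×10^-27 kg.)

E = 1.63×10^-12 J

For a 3D rectangular well E = (h²/8m_n)·Σ n_i²/L_i² = (6.63×10^-34)²/(8·1.67×10^-27) · [2²/(16.8 fm)² + 3²/(16.8 fm)² + 1²/(16.8 fm)²].
Evaluating gives E = 1.63×10^-12 J.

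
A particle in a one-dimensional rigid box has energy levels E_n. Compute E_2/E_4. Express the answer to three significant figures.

0.250

E_n ∝ n², so E_2/E_4 = 2²/4² = 4/16 = 0.250.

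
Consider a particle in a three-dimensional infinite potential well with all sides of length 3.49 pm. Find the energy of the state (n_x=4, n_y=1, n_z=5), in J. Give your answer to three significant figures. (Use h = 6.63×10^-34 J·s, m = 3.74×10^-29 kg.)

E = 5.07×10^-15 J

For a 3D rectangular well E = (h²/8m)·Σ n_i²/L_i² = (6.63×10^-34)²/(8·3.74×10^-29) · [4²/(3.49 pm)² + 1²/(3.49 pm)² + 5²/(3.49 pm)²].
Evaluating gives E = 5.07×10^-15 J.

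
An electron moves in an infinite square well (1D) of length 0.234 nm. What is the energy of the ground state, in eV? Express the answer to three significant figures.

E_1 = 6.87 eV

For an infinite well E_n = n²h²/(8m_eL²), so E_1 = h²/(8m_eL²) = (6.626×10^-34)²/(8·9.109×10^-31·(2.34×10^-10 m)²) = 1.100×10^-18 J.
Converting, E_1 = 1.100×10^-18 J / (1.602×10^-19 J/eV) = 6.87 eV.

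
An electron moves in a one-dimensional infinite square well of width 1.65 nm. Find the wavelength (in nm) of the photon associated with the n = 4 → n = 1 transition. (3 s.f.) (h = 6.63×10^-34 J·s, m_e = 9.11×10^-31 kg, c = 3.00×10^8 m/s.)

λ = 599 nm

E_1 = h²/(8m_eL²) = 2.215×10^-20 J, so ΔE = (4² − 1²)E_1 = 3.323×10^-19 J.
λ = hc/ΔE = (6.63×10^-34·3.00×10^8)/3.323×10^-19 = 5.99×10^-7 m = 599 nm.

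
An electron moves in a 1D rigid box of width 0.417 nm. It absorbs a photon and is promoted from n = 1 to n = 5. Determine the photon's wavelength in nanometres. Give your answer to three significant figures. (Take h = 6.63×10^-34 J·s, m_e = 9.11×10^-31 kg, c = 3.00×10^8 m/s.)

λ = 23.9 nm

E_1 = h²/(8m_eL²) = 3.469×10^-19 J, so ΔE = (5² − 1²)E_1 = 8.326×10^-18 J.
λ = hc/ΔE = (6.63×10^-34·3.00×10^8)/8.326×10^-18 = 2.39×10^-8 m = 23.9 nm.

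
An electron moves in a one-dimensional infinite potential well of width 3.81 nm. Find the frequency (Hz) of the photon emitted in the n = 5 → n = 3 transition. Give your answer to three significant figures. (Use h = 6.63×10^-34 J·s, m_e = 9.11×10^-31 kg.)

f = 1.00×10^14 Hz

E_1 = h²/(8m_eL²) = 4.155×10^-21 J and ΔE = (5² − 3²)E_1 = 6.648×10^-20 J.
f = ΔE/h = 6.648×10^-20/6.63×10^-34 = 1.00×10^14 Hz.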